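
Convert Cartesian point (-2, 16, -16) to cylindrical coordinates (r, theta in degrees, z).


r = sqrt((-2)^2 + 16^2) = 16.1245
theta = atan2(16, -2) = 97.125 deg
z = -16

r = 16.1245, theta = 97.125 deg, z = -16


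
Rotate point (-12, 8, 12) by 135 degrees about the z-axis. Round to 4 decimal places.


x' = -12*cos(135) - 8*sin(135) = 2.8284
y' = -12*sin(135) + 8*cos(135) = -14.1421
z' = 12

(2.8284, -14.1421, 12)


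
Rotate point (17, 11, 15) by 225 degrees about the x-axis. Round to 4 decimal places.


x' = 17
y' = 11*cos(225) - 15*sin(225) = 2.8284
z' = 11*sin(225) + 15*cos(225) = -18.3848

(17, 2.8284, -18.3848)


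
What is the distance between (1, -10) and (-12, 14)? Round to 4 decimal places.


d = sqrt((-12-1)^2 + (14--10)^2) = 27.2947

27.2947


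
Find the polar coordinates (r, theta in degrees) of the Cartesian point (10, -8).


r = sqrt(10^2 + (-8)^2) = 12.8062
theta = atan2(-8, 10) = 321.3402 degrees

r = 12.8062, theta = 321.3402 degrees


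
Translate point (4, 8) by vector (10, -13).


Translation: (x+dx, y+dy) = (4+10, 8+-13) = (14, -5)

(14, -5)


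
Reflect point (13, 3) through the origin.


Reflection through origin: (x, y) -> (-x, -y)
(13, 3) -> (-13, -3)

(-13, -3)


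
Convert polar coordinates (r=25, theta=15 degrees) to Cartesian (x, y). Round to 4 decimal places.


x = 25 * cos(15) = 24.1481
y = 25 * sin(15) = 6.4705

(24.1481, 6.4705)


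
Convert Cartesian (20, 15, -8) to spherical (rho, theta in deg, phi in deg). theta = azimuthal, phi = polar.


rho = sqrt(20^2 + 15^2 + (-8)^2) = 26.2488
theta = atan2(15, 20) = 36.8699 deg
phi = acos(-8/26.2488) = 107.7447 deg

rho = 26.2488, theta = 36.8699 deg, phi = 107.7447 deg


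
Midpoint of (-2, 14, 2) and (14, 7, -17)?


Midpoint = ((-2+14)/2, (14+7)/2, (2+-17)/2) = (6, 10.5, -7.5)

(6, 10.5, -7.5)


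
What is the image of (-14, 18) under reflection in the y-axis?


Reflection across y-axis: (x, y) -> (-x, y)
(-14, 18) -> (14, 18)

(14, 18)


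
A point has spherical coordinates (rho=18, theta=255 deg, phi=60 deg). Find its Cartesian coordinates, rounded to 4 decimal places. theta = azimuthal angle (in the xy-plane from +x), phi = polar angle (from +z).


x = 18 * sin(60) * cos(255) = -4.0346
y = 18 * sin(60) * sin(255) = -15.0573
z = 18 * cos(60) = 9

(-4.0346, -15.0573, 9)


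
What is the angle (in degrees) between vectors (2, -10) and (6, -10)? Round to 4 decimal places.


dot = 2*6 + -10*-10 = 112
|u| = 10.198, |v| = 11.6619
cos(angle) = 0.9417
angle = 19.6538 degrees

19.6538 degrees


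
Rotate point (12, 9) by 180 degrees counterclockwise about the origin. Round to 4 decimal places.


x' = 12*cos(180) - 9*sin(180) = -12
y' = 12*sin(180) + 9*cos(180) = -9

(-12, -9)


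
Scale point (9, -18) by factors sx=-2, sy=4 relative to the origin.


Scaling: (x*sx, y*sy) = (9*-2, -18*4) = (-18, -72)

(-18, -72)


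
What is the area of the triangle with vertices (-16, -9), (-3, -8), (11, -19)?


Area = |x1(y2-y3) + x2(y3-y1) + x3(y1-y2)| / 2
= |-16*(-8--19) + -3*(-19--9) + 11*(-9--8)| / 2
= 78.5

78.5


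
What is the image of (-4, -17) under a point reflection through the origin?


Reflection through origin: (x, y) -> (-x, -y)
(-4, -17) -> (4, 17)

(4, 17)


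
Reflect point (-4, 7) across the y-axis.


Reflection across y-axis: (x, y) -> (-x, y)
(-4, 7) -> (4, 7)

(4, 7)


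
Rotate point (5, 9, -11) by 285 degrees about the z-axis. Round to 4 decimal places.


x' = 5*cos(285) - 9*sin(285) = 9.9874
y' = 5*sin(285) + 9*cos(285) = -2.5003
z' = -11

(9.9874, -2.5003, -11)


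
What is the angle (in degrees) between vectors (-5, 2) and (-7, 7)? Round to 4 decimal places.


dot = -5*-7 + 2*7 = 49
|u| = 5.3852, |v| = 9.8995
cos(angle) = 0.9191
angle = 23.1986 degrees

23.1986 degrees


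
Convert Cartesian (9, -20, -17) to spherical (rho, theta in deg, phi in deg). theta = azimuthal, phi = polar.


rho = sqrt(9^2 + (-20)^2 + (-17)^2) = 27.7489
theta = atan2(-20, 9) = 294.2277 deg
phi = acos(-17/27.7489) = 127.7805 deg

rho = 27.7489, theta = 294.2277 deg, phi = 127.7805 deg


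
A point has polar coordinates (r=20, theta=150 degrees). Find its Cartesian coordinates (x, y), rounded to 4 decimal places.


x = 20 * cos(150) = -17.3205
y = 20 * sin(150) = 10

(-17.3205, 10)


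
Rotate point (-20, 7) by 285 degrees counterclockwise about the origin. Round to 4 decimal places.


x' = -20*cos(285) - 7*sin(285) = 1.5851
y' = -20*sin(285) + 7*cos(285) = 21.1302

(1.5851, 21.1302)


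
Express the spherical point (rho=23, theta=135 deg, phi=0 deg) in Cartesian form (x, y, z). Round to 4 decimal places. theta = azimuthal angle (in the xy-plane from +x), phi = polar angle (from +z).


x = 23 * sin(0) * cos(135) = 0
y = 23 * sin(0) * sin(135) = 0
z = 23 * cos(0) = 23

(0, 0, 23)


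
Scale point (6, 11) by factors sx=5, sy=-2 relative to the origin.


Scaling: (x*sx, y*sy) = (6*5, 11*-2) = (30, -22)

(30, -22)


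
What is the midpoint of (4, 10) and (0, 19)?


Midpoint = ((4+0)/2, (10+19)/2) = (2, 14.5)

(2, 14.5)


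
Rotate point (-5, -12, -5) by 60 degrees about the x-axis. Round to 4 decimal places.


x' = -5
y' = -12*cos(60) - -5*sin(60) = -1.6699
z' = -12*sin(60) + -5*cos(60) = -12.8923

(-5, -1.6699, -12.8923)


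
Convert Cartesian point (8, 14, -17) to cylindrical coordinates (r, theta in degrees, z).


r = sqrt(8^2 + 14^2) = 16.1245
theta = atan2(14, 8) = 60.2551 deg
z = -17

r = 16.1245, theta = 60.2551 deg, z = -17


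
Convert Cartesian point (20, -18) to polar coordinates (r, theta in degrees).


r = sqrt(20^2 + (-18)^2) = 26.9072
theta = atan2(-18, 20) = 318.0128 degrees

r = 26.9072, theta = 318.0128 degrees


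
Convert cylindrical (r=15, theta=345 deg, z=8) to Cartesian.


x = 15 * cos(345) = 14.4889
y = 15 * sin(345) = -3.8823
z = 8

(14.4889, -3.8823, 8)


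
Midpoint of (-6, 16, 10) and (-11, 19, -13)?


Midpoint = ((-6+-11)/2, (16+19)/2, (10+-13)/2) = (-8.5, 17.5, -1.5)

(-8.5, 17.5, -1.5)


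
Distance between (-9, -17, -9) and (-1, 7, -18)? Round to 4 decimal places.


d = sqrt((-1--9)^2 + (7--17)^2 + (-18--9)^2) = 26.8514

26.8514


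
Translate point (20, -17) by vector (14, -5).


Translation: (x+dx, y+dy) = (20+14, -17+-5) = (34, -22)

(34, -22)


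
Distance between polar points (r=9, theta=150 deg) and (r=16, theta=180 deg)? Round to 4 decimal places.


d = sqrt(r1^2 + r2^2 - 2*r1*r2*cos(t2-t1))
d = sqrt(9^2 + 16^2 - 2*9*16*cos(180-150)) = 9.3587

9.3587


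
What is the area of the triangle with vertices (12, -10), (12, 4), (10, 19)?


Area = |x1(y2-y3) + x2(y3-y1) + x3(y1-y2)| / 2
= |12*(4-19) + 12*(19--10) + 10*(-10-4)| / 2
= 14

14


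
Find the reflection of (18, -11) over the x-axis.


Reflection across x-axis: (x, y) -> (x, -y)
(18, -11) -> (18, 11)

(18, 11)


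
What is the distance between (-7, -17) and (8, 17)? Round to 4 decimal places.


d = sqrt((8--7)^2 + (17--17)^2) = 37.1618

37.1618


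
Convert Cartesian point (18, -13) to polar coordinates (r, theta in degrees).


r = sqrt(18^2 + (-13)^2) = 22.2036
theta = atan2(-13, 18) = 324.1623 degrees

r = 22.2036, theta = 324.1623 degrees


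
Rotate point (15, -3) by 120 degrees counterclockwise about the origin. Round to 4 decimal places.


x' = 15*cos(120) - -3*sin(120) = -4.9019
y' = 15*sin(120) + -3*cos(120) = 14.4904

(-4.9019, 14.4904)


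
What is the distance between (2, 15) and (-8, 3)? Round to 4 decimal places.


d = sqrt((-8-2)^2 + (3-15)^2) = 15.6205

15.6205


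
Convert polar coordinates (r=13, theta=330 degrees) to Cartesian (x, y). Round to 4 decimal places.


x = 13 * cos(330) = 11.2583
y = 13 * sin(330) = -6.5

(11.2583, -6.5)


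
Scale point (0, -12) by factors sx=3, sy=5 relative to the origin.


Scaling: (x*sx, y*sy) = (0*3, -12*5) = (0, -60)

(0, -60)


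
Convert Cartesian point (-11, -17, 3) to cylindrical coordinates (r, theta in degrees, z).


r = sqrt((-11)^2 + (-17)^2) = 20.2485
theta = atan2(-17, -11) = 237.0948 deg
z = 3

r = 20.2485, theta = 237.0948 deg, z = 3


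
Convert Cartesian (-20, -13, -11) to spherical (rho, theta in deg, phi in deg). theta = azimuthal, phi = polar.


rho = sqrt((-20)^2 + (-13)^2 + (-11)^2) = 26.2679
theta = atan2(-13, -20) = 213.0239 deg
phi = acos(-11/26.2679) = 114.7565 deg

rho = 26.2679, theta = 213.0239 deg, phi = 114.7565 deg


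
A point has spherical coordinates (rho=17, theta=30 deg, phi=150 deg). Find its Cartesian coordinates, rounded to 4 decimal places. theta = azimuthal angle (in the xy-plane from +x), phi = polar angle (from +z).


x = 17 * sin(150) * cos(30) = 7.3612
y = 17 * sin(150) * sin(30) = 4.25
z = 17 * cos(150) = -14.7224

(7.3612, 4.25, -14.7224)


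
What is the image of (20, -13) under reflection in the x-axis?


Reflection across x-axis: (x, y) -> (x, -y)
(20, -13) -> (20, 13)

(20, 13)


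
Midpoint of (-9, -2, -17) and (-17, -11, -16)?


Midpoint = ((-9+-17)/2, (-2+-11)/2, (-17+-16)/2) = (-13, -6.5, -16.5)

(-13, -6.5, -16.5)


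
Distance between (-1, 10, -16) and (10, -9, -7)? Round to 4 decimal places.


d = sqrt((10--1)^2 + (-9-10)^2 + (-7--16)^2) = 23.7276

23.7276


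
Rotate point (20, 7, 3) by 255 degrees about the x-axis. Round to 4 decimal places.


x' = 20
y' = 7*cos(255) - 3*sin(255) = 1.086
z' = 7*sin(255) + 3*cos(255) = -7.5379

(20, 1.086, -7.5379)


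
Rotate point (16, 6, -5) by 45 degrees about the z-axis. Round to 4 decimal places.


x' = 16*cos(45) - 6*sin(45) = 7.0711
y' = 16*sin(45) + 6*cos(45) = 15.5563
z' = -5

(7.0711, 15.5563, -5)


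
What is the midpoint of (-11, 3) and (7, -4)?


Midpoint = ((-11+7)/2, (3+-4)/2) = (-2, -0.5)

(-2, -0.5)


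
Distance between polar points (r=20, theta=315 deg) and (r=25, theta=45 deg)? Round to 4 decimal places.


d = sqrt(r1^2 + r2^2 - 2*r1*r2*cos(t2-t1))
d = sqrt(20^2 + 25^2 - 2*20*25*cos(45-315)) = 32.0156

32.0156


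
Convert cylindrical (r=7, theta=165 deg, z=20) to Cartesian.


x = 7 * cos(165) = -6.7615
y = 7 * sin(165) = 1.8117
z = 20

(-6.7615, 1.8117, 20)


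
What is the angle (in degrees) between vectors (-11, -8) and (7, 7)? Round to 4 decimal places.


dot = -11*7 + -8*7 = -133
|u| = 13.6015, |v| = 9.8995
cos(angle) = -0.9878
angle = 171.0274 degrees

171.0274 degrees


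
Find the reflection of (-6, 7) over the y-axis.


Reflection across y-axis: (x, y) -> (-x, y)
(-6, 7) -> (6, 7)

(6, 7)


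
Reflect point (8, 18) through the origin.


Reflection through origin: (x, y) -> (-x, -y)
(8, 18) -> (-8, -18)

(-8, -18)


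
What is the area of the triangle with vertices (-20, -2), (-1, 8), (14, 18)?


Area = |x1(y2-y3) + x2(y3-y1) + x3(y1-y2)| / 2
= |-20*(8-18) + -1*(18--2) + 14*(-2-8)| / 2
= 20

20


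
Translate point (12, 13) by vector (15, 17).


Translation: (x+dx, y+dy) = (12+15, 13+17) = (27, 30)

(27, 30)


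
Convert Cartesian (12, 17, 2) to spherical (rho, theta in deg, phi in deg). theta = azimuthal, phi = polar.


rho = sqrt(12^2 + 17^2 + 2^2) = 20.9045
theta = atan2(17, 12) = 54.7824 deg
phi = acos(2/20.9045) = 84.5099 deg

rho = 20.9045, theta = 54.7824 deg, phi = 84.5099 deg


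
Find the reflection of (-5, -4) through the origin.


Reflection through origin: (x, y) -> (-x, -y)
(-5, -4) -> (5, 4)

(5, 4)


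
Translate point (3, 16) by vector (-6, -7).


Translation: (x+dx, y+dy) = (3+-6, 16+-7) = (-3, 9)

(-3, 9)


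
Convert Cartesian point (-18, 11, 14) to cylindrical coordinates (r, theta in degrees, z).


r = sqrt((-18)^2 + 11^2) = 21.095
theta = atan2(11, -18) = 148.5704 deg
z = 14

r = 21.095, theta = 148.5704 deg, z = 14


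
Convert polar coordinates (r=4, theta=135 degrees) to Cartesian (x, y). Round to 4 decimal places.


x = 4 * cos(135) = -2.8284
y = 4 * sin(135) = 2.8284

(-2.8284, 2.8284)


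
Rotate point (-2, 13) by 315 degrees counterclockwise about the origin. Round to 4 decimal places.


x' = -2*cos(315) - 13*sin(315) = 7.7782
y' = -2*sin(315) + 13*cos(315) = 10.6066

(7.7782, 10.6066)


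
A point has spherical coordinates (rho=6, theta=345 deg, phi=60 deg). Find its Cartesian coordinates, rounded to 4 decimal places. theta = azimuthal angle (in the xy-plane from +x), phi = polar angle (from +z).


x = 6 * sin(60) * cos(345) = 5.0191
y = 6 * sin(60) * sin(345) = -1.3449
z = 6 * cos(60) = 3

(5.0191, -1.3449, 3)


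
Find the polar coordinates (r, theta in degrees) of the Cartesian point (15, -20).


r = sqrt(15^2 + (-20)^2) = 25
theta = atan2(-20, 15) = 306.8699 degrees

r = 25, theta = 306.8699 degrees


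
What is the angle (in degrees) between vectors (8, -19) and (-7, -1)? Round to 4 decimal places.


dot = 8*-7 + -19*-1 = -37
|u| = 20.6155, |v| = 7.0711
cos(angle) = -0.2538
angle = 104.7036 degrees

104.7036 degrees


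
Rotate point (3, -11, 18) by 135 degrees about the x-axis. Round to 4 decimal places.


x' = 3
y' = -11*cos(135) - 18*sin(135) = -4.9497
z' = -11*sin(135) + 18*cos(135) = -20.5061

(3, -4.9497, -20.5061)


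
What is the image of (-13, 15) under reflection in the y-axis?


Reflection across y-axis: (x, y) -> (-x, y)
(-13, 15) -> (13, 15)

(13, 15)


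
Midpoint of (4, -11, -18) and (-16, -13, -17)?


Midpoint = ((4+-16)/2, (-11+-13)/2, (-18+-17)/2) = (-6, -12, -17.5)

(-6, -12, -17.5)


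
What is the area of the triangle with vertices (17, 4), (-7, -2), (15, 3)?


Area = |x1(y2-y3) + x2(y3-y1) + x3(y1-y2)| / 2
= |17*(-2-3) + -7*(3-4) + 15*(4--2)| / 2
= 6

6


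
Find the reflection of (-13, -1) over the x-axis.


Reflection across x-axis: (x, y) -> (x, -y)
(-13, -1) -> (-13, 1)

(-13, 1)


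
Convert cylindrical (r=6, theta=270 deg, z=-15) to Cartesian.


x = 6 * cos(270) = 0
y = 6 * sin(270) = -6
z = -15

(0, -6, -15)


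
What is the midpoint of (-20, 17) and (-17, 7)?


Midpoint = ((-20+-17)/2, (17+7)/2) = (-18.5, 12)

(-18.5, 12)


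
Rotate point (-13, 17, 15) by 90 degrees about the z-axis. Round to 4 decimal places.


x' = -13*cos(90) - 17*sin(90) = -17
y' = -13*sin(90) + 17*cos(90) = -13
z' = 15

(-17, -13, 15)


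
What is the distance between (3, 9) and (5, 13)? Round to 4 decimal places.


d = sqrt((5-3)^2 + (13-9)^2) = 4.4721

4.4721


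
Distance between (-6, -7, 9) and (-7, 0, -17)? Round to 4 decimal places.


d = sqrt((-7--6)^2 + (0--7)^2 + (-17-9)^2) = 26.9444

26.9444


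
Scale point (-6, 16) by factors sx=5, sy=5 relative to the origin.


Scaling: (x*sx, y*sy) = (-6*5, 16*5) = (-30, 80)

(-30, 80)


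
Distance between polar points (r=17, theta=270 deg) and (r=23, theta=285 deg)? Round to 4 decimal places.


d = sqrt(r1^2 + r2^2 - 2*r1*r2*cos(t2-t1))
d = sqrt(17^2 + 23^2 - 2*17*23*cos(285-270)) = 7.9149

7.9149


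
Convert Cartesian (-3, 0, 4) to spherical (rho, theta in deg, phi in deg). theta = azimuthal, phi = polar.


rho = sqrt((-3)^2 + 0^2 + 4^2) = 5
theta = atan2(0, -3) = 180 deg
phi = acos(4/5) = 36.8699 deg

rho = 5, theta = 180 deg, phi = 36.8699 deg


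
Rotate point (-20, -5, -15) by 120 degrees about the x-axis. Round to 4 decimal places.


x' = -20
y' = -5*cos(120) - -15*sin(120) = 15.4904
z' = -5*sin(120) + -15*cos(120) = 3.1699

(-20, 15.4904, 3.1699)


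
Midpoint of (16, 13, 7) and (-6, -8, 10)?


Midpoint = ((16+-6)/2, (13+-8)/2, (7+10)/2) = (5, 2.5, 8.5)

(5, 2.5, 8.5)


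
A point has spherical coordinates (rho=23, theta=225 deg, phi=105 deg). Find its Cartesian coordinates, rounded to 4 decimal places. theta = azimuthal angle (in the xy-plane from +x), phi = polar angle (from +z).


x = 23 * sin(105) * cos(225) = -15.7093
y = 23 * sin(105) * sin(225) = -15.7093
z = 23 * cos(105) = -5.9528

(-15.7093, -15.7093, -5.9528)


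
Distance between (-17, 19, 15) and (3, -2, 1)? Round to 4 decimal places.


d = sqrt((3--17)^2 + (-2-19)^2 + (1-15)^2) = 32.2025

32.2025


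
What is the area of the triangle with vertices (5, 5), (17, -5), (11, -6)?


Area = |x1(y2-y3) + x2(y3-y1) + x3(y1-y2)| / 2
= |5*(-5--6) + 17*(-6-5) + 11*(5--5)| / 2
= 36

36


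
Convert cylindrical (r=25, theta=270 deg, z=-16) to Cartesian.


x = 25 * cos(270) = 0
y = 25 * sin(270) = -25
z = -16

(0, -25, -16)


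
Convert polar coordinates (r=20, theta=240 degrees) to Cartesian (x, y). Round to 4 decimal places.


x = 20 * cos(240) = -10
y = 20 * sin(240) = -17.3205

(-10, -17.3205)


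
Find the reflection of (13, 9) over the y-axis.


Reflection across y-axis: (x, y) -> (-x, y)
(13, 9) -> (-13, 9)

(-13, 9)


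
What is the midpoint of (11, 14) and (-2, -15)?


Midpoint = ((11+-2)/2, (14+-15)/2) = (4.5, -0.5)

(4.5, -0.5)


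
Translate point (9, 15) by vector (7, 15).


Translation: (x+dx, y+dy) = (9+7, 15+15) = (16, 30)

(16, 30)


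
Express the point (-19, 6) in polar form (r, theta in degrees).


r = sqrt((-19)^2 + 6^2) = 19.9249
theta = atan2(6, -19) = 162.4744 degrees

r = 19.9249, theta = 162.4744 degrees


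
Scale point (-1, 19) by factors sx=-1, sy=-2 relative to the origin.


Scaling: (x*sx, y*sy) = (-1*-1, 19*-2) = (1, -38)

(1, -38)


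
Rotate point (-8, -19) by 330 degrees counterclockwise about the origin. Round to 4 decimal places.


x' = -8*cos(330) - -19*sin(330) = -16.4282
y' = -8*sin(330) + -19*cos(330) = -12.4545

(-16.4282, -12.4545)


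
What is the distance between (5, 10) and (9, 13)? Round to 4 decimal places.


d = sqrt((9-5)^2 + (13-10)^2) = 5

5


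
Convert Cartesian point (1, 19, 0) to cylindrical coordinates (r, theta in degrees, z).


r = sqrt(1^2 + 19^2) = 19.0263
theta = atan2(19, 1) = 86.9872 deg
z = 0

r = 19.0263, theta = 86.9872 deg, z = 0


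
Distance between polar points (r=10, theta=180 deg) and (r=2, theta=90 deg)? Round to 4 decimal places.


d = sqrt(r1^2 + r2^2 - 2*r1*r2*cos(t2-t1))
d = sqrt(10^2 + 2^2 - 2*10*2*cos(90-180)) = 10.198

10.198


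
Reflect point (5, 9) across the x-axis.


Reflection across x-axis: (x, y) -> (x, -y)
(5, 9) -> (5, -9)

(5, -9)


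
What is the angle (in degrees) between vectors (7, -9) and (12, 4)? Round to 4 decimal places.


dot = 7*12 + -9*4 = 48
|u| = 11.4018, |v| = 12.6491
cos(angle) = 0.3328
angle = 70.56 degrees

70.56 degrees


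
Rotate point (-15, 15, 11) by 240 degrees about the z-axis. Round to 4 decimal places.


x' = -15*cos(240) - 15*sin(240) = 20.4904
y' = -15*sin(240) + 15*cos(240) = 5.4904
z' = 11

(20.4904, 5.4904, 11)


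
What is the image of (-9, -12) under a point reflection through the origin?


Reflection through origin: (x, y) -> (-x, -y)
(-9, -12) -> (9, 12)

(9, 12)


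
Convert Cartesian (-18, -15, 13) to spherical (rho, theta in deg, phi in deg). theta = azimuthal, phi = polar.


rho = sqrt((-18)^2 + (-15)^2 + 13^2) = 26.7955
theta = atan2(-15, -18) = 219.8056 deg
phi = acos(13/26.7955) = 60.9773 deg

rho = 26.7955, theta = 219.8056 deg, phi = 60.9773 deg


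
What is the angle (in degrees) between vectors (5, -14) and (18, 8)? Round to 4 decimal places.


dot = 5*18 + -14*8 = -22
|u| = 14.8661, |v| = 19.6977
cos(angle) = -0.0751
angle = 94.3087 degrees

94.3087 degrees


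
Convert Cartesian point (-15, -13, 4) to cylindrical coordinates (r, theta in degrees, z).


r = sqrt((-15)^2 + (-13)^2) = 19.8494
theta = atan2(-13, -15) = 220.9144 deg
z = 4

r = 19.8494, theta = 220.9144 deg, z = 4


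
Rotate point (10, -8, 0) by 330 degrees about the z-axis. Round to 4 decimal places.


x' = 10*cos(330) - -8*sin(330) = 4.6603
y' = 10*sin(330) + -8*cos(330) = -11.9282
z' = 0

(4.6603, -11.9282, 0)


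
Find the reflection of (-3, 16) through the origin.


Reflection through origin: (x, y) -> (-x, -y)
(-3, 16) -> (3, -16)

(3, -16)


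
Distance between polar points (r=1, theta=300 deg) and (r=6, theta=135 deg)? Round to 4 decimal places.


d = sqrt(r1^2 + r2^2 - 2*r1*r2*cos(t2-t1))
d = sqrt(1^2 + 6^2 - 2*1*6*cos(135-300)) = 6.9707

6.9707


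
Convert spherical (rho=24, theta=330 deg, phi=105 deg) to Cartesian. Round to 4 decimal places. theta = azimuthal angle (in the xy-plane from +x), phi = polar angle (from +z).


x = 24 * sin(105) * cos(330) = 20.0764
y = 24 * sin(105) * sin(330) = -11.5911
z = 24 * cos(105) = -6.2117

(20.0764, -11.5911, -6.2117)


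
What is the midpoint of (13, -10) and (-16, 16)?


Midpoint = ((13+-16)/2, (-10+16)/2) = (-1.5, 3)

(-1.5, 3)


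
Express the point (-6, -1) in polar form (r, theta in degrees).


r = sqrt((-6)^2 + (-1)^2) = 6.0828
theta = atan2(-1, -6) = 189.4623 degrees

r = 6.0828, theta = 189.4623 degrees


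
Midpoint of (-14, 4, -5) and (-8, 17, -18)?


Midpoint = ((-14+-8)/2, (4+17)/2, (-5+-18)/2) = (-11, 10.5, -11.5)

(-11, 10.5, -11.5)


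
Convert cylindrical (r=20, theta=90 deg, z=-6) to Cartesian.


x = 20 * cos(90) = 0
y = 20 * sin(90) = 20
z = -6

(0, 20, -6)


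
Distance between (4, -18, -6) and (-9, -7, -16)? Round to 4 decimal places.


d = sqrt((-9-4)^2 + (-7--18)^2 + (-16--6)^2) = 19.7484

19.7484


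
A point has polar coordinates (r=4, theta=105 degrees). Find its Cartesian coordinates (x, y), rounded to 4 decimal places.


x = 4 * cos(105) = -1.0353
y = 4 * sin(105) = 3.8637

(-1.0353, 3.8637)


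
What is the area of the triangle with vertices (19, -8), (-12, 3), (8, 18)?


Area = |x1(y2-y3) + x2(y3-y1) + x3(y1-y2)| / 2
= |19*(3-18) + -12*(18--8) + 8*(-8-3)| / 2
= 342.5

342.5


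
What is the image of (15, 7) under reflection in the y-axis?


Reflection across y-axis: (x, y) -> (-x, y)
(15, 7) -> (-15, 7)

(-15, 7)


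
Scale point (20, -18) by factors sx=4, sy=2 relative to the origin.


Scaling: (x*sx, y*sy) = (20*4, -18*2) = (80, -36)

(80, -36)


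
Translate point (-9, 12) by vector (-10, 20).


Translation: (x+dx, y+dy) = (-9+-10, 12+20) = (-19, 32)

(-19, 32)


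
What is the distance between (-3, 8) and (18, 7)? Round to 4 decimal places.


d = sqrt((18--3)^2 + (7-8)^2) = 21.0238

21.0238


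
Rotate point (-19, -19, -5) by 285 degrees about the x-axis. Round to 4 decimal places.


x' = -19
y' = -19*cos(285) - -5*sin(285) = -9.7472
z' = -19*sin(285) + -5*cos(285) = 17.0585

(-19, -9.7472, 17.0585)


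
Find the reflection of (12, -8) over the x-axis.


Reflection across x-axis: (x, y) -> (x, -y)
(12, -8) -> (12, 8)

(12, 8)


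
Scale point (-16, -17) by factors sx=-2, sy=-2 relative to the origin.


Scaling: (x*sx, y*sy) = (-16*-2, -17*-2) = (32, 34)

(32, 34)


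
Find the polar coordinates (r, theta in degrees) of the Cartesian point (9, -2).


r = sqrt(9^2 + (-2)^2) = 9.2195
theta = atan2(-2, 9) = 347.4712 degrees

r = 9.2195, theta = 347.4712 degrees


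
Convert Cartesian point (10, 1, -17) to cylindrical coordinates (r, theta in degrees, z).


r = sqrt(10^2 + 1^2) = 10.0499
theta = atan2(1, 10) = 5.7106 deg
z = -17

r = 10.0499, theta = 5.7106 deg, z = -17


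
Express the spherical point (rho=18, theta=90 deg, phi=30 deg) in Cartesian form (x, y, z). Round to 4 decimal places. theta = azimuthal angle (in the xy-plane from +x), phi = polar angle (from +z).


x = 18 * sin(30) * cos(90) = 0
y = 18 * sin(30) * sin(90) = 9
z = 18 * cos(30) = 15.5885

(0, 9, 15.5885)


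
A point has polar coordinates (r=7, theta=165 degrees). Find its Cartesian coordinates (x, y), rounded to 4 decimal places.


x = 7 * cos(165) = -6.7615
y = 7 * sin(165) = 1.8117

(-6.7615, 1.8117)


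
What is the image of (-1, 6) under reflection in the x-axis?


Reflection across x-axis: (x, y) -> (x, -y)
(-1, 6) -> (-1, -6)

(-1, -6)


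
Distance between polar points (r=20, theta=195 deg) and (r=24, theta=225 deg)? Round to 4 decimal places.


d = sqrt(r1^2 + r2^2 - 2*r1*r2*cos(t2-t1))
d = sqrt(20^2 + 24^2 - 2*20*24*cos(225-195)) = 12.0256

12.0256


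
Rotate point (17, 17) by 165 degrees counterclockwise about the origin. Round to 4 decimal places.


x' = 17*cos(165) - 17*sin(165) = -20.8207
y' = 17*sin(165) + 17*cos(165) = -12.0208

(-20.8207, -12.0208)


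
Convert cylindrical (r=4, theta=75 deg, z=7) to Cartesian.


x = 4 * cos(75) = 1.0353
y = 4 * sin(75) = 3.8637
z = 7

(1.0353, 3.8637, 7)


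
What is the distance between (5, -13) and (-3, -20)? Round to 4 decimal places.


d = sqrt((-3-5)^2 + (-20--13)^2) = 10.6301

10.6301


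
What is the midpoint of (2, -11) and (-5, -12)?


Midpoint = ((2+-5)/2, (-11+-12)/2) = (-1.5, -11.5)

(-1.5, -11.5)


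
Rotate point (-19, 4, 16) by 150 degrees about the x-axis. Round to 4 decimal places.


x' = -19
y' = 4*cos(150) - 16*sin(150) = -11.4641
z' = 4*sin(150) + 16*cos(150) = -11.8564

(-19, -11.4641, -11.8564)


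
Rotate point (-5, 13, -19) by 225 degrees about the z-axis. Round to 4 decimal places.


x' = -5*cos(225) - 13*sin(225) = 12.7279
y' = -5*sin(225) + 13*cos(225) = -5.6569
z' = -19

(12.7279, -5.6569, -19)


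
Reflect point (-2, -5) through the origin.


Reflection through origin: (x, y) -> (-x, -y)
(-2, -5) -> (2, 5)

(2, 5)


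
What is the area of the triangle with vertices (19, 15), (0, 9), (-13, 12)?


Area = |x1(y2-y3) + x2(y3-y1) + x3(y1-y2)| / 2
= |19*(9-12) + 0*(12-15) + -13*(15-9)| / 2
= 67.5

67.5


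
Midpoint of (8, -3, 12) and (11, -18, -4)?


Midpoint = ((8+11)/2, (-3+-18)/2, (12+-4)/2) = (9.5, -10.5, 4)

(9.5, -10.5, 4)


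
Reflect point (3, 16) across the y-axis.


Reflection across y-axis: (x, y) -> (-x, y)
(3, 16) -> (-3, 16)

(-3, 16)


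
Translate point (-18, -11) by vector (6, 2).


Translation: (x+dx, y+dy) = (-18+6, -11+2) = (-12, -9)

(-12, -9)


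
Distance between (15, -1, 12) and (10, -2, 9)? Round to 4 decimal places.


d = sqrt((10-15)^2 + (-2--1)^2 + (9-12)^2) = 5.9161

5.9161


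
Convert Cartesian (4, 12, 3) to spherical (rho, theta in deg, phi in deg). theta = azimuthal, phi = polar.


rho = sqrt(4^2 + 12^2 + 3^2) = 13
theta = atan2(12, 4) = 71.5651 deg
phi = acos(3/13) = 76.6576 deg

rho = 13, theta = 71.5651 deg, phi = 76.6576 deg


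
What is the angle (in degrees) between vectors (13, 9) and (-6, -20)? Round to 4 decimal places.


dot = 13*-6 + 9*-20 = -258
|u| = 15.8114, |v| = 20.8806
cos(angle) = -0.7815
angle = 141.3944 degrees

141.3944 degrees


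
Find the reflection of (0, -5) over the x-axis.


Reflection across x-axis: (x, y) -> (x, -y)
(0, -5) -> (0, 5)

(0, 5)


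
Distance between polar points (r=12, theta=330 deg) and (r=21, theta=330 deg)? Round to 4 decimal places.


d = sqrt(r1^2 + r2^2 - 2*r1*r2*cos(t2-t1))
d = sqrt(12^2 + 21^2 - 2*12*21*cos(330-330)) = 9

9


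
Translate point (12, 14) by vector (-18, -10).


Translation: (x+dx, y+dy) = (12+-18, 14+-10) = (-6, 4)

(-6, 4)


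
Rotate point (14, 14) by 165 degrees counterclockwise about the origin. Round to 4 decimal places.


x' = 14*cos(165) - 14*sin(165) = -17.1464
y' = 14*sin(165) + 14*cos(165) = -9.8995

(-17.1464, -9.8995)


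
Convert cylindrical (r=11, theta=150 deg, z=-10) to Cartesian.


x = 11 * cos(150) = -9.5263
y = 11 * sin(150) = 5.5
z = -10

(-9.5263, 5.5, -10)


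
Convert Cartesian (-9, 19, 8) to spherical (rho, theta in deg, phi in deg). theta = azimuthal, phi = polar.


rho = sqrt((-9)^2 + 19^2 + 8^2) = 22.4944
theta = atan2(19, -9) = 115.3462 deg
phi = acos(8/22.4944) = 69.1671 deg

rho = 22.4944, theta = 115.3462 deg, phi = 69.1671 deg


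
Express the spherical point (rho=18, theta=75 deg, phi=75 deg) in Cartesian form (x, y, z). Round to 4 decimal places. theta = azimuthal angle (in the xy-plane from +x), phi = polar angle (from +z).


x = 18 * sin(75) * cos(75) = 4.5
y = 18 * sin(75) * sin(75) = 16.7942
z = 18 * cos(75) = 4.6587

(4.5, 16.7942, 4.6587)


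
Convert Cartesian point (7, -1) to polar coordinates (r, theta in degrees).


r = sqrt(7^2 + (-1)^2) = 7.0711
theta = atan2(-1, 7) = 351.8699 degrees

r = 7.0711, theta = 351.8699 degrees


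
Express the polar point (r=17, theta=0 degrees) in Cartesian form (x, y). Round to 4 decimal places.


x = 17 * cos(0) = 17
y = 17 * sin(0) = 0

(17, 0)


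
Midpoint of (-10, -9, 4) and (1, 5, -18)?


Midpoint = ((-10+1)/2, (-9+5)/2, (4+-18)/2) = (-4.5, -2, -7)

(-4.5, -2, -7)


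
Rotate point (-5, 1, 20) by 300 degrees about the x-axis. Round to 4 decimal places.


x' = -5
y' = 1*cos(300) - 20*sin(300) = 17.8205
z' = 1*sin(300) + 20*cos(300) = 9.134

(-5, 17.8205, 9.134)


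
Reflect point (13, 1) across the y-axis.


Reflection across y-axis: (x, y) -> (-x, y)
(13, 1) -> (-13, 1)

(-13, 1)


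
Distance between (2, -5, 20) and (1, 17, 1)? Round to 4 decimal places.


d = sqrt((1-2)^2 + (17--5)^2 + (1-20)^2) = 29.0861

29.0861


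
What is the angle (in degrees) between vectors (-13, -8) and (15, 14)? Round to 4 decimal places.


dot = -13*15 + -8*14 = -307
|u| = 15.2643, |v| = 20.5183
cos(angle) = -0.9802
angle = 168.5824 degrees

168.5824 degrees


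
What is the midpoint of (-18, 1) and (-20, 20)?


Midpoint = ((-18+-20)/2, (1+20)/2) = (-19, 10.5)

(-19, 10.5)


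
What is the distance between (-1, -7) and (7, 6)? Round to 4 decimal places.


d = sqrt((7--1)^2 + (6--7)^2) = 15.2643

15.2643


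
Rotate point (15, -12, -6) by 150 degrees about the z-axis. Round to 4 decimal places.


x' = 15*cos(150) - -12*sin(150) = -6.9904
y' = 15*sin(150) + -12*cos(150) = 17.8923
z' = -6

(-6.9904, 17.8923, -6)


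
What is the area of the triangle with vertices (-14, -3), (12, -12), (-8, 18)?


Area = |x1(y2-y3) + x2(y3-y1) + x3(y1-y2)| / 2
= |-14*(-12-18) + 12*(18--3) + -8*(-3--12)| / 2
= 300

300


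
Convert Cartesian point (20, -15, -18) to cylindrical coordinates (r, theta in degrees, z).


r = sqrt(20^2 + (-15)^2) = 25
theta = atan2(-15, 20) = 323.1301 deg
z = -18

r = 25, theta = 323.1301 deg, z = -18


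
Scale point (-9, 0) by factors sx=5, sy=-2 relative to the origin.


Scaling: (x*sx, y*sy) = (-9*5, 0*-2) = (-45, 0)

(-45, 0)


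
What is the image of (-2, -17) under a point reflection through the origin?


Reflection through origin: (x, y) -> (-x, -y)
(-2, -17) -> (2, 17)

(2, 17)


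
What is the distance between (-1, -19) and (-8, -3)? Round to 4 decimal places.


d = sqrt((-8--1)^2 + (-3--19)^2) = 17.4642

17.4642


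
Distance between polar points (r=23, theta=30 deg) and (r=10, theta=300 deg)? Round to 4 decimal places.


d = sqrt(r1^2 + r2^2 - 2*r1*r2*cos(t2-t1))
d = sqrt(23^2 + 10^2 - 2*23*10*cos(300-30)) = 25.0799

25.0799


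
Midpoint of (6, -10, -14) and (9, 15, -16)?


Midpoint = ((6+9)/2, (-10+15)/2, (-14+-16)/2) = (7.5, 2.5, -15)

(7.5, 2.5, -15)


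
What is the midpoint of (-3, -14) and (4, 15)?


Midpoint = ((-3+4)/2, (-14+15)/2) = (0.5, 0.5)

(0.5, 0.5)


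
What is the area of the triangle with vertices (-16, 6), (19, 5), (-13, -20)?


Area = |x1(y2-y3) + x2(y3-y1) + x3(y1-y2)| / 2
= |-16*(5--20) + 19*(-20-6) + -13*(6-5)| / 2
= 453.5

453.5


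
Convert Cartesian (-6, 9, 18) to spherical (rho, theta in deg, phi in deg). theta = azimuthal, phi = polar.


rho = sqrt((-6)^2 + 9^2 + 18^2) = 21
theta = atan2(9, -6) = 123.6901 deg
phi = acos(18/21) = 31.0027 deg

rho = 21, theta = 123.6901 deg, phi = 31.0027 deg


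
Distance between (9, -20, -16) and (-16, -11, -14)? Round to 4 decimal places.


d = sqrt((-16-9)^2 + (-11--20)^2 + (-14--16)^2) = 26.6458

26.6458


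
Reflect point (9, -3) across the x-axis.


Reflection across x-axis: (x, y) -> (x, -y)
(9, -3) -> (9, 3)

(9, 3)


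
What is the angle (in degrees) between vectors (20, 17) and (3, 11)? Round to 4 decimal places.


dot = 20*3 + 17*11 = 247
|u| = 26.2488, |v| = 11.4018
cos(angle) = 0.8253
angle = 34.3803 degrees

34.3803 degrees


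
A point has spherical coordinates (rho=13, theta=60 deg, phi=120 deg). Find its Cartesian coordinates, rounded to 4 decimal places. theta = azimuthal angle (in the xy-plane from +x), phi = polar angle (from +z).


x = 13 * sin(120) * cos(60) = 5.6292
y = 13 * sin(120) * sin(60) = 9.75
z = 13 * cos(120) = -6.5

(5.6292, 9.75, -6.5)


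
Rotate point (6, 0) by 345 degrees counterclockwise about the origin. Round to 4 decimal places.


x' = 6*cos(345) - 0*sin(345) = 5.7956
y' = 6*sin(345) + 0*cos(345) = -1.5529

(5.7956, -1.5529)


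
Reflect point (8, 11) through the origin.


Reflection through origin: (x, y) -> (-x, -y)
(8, 11) -> (-8, -11)

(-8, -11)


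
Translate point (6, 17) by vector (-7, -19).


Translation: (x+dx, y+dy) = (6+-7, 17+-19) = (-1, -2)

(-1, -2)


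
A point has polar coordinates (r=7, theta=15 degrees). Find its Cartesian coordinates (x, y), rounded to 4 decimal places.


x = 7 * cos(15) = 6.7615
y = 7 * sin(15) = 1.8117

(6.7615, 1.8117)


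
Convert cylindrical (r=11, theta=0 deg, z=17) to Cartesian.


x = 11 * cos(0) = 11
y = 11 * sin(0) = 0
z = 17

(11, 0, 17)


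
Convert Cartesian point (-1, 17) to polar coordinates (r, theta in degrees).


r = sqrt((-1)^2 + 17^2) = 17.0294
theta = atan2(17, -1) = 93.3665 degrees

r = 17.0294, theta = 93.3665 degrees


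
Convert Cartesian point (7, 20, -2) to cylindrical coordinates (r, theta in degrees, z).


r = sqrt(7^2 + 20^2) = 21.1896
theta = atan2(20, 7) = 70.71 deg
z = -2

r = 21.1896, theta = 70.71 deg, z = -2


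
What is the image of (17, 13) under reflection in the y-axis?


Reflection across y-axis: (x, y) -> (-x, y)
(17, 13) -> (-17, 13)

(-17, 13)


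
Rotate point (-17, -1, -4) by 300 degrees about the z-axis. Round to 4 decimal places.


x' = -17*cos(300) - -1*sin(300) = -9.366
y' = -17*sin(300) + -1*cos(300) = 14.2224
z' = -4

(-9.366, 14.2224, -4)


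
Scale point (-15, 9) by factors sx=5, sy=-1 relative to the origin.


Scaling: (x*sx, y*sy) = (-15*5, 9*-1) = (-75, -9)

(-75, -9)


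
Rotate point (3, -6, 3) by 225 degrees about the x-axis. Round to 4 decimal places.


x' = 3
y' = -6*cos(225) - 3*sin(225) = 6.364
z' = -6*sin(225) + 3*cos(225) = 2.1213

(3, 6.364, 2.1213)


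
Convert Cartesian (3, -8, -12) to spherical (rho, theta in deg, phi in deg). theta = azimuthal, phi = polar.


rho = sqrt(3^2 + (-8)^2 + (-12)^2) = 14.7309
theta = atan2(-8, 3) = 290.556 deg
phi = acos(-12/14.7309) = 144.5491 deg

rho = 14.7309, theta = 290.556 deg, phi = 144.5491 deg


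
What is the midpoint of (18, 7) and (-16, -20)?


Midpoint = ((18+-16)/2, (7+-20)/2) = (1, -6.5)

(1, -6.5)


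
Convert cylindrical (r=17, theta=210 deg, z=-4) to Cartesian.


x = 17 * cos(210) = -14.7224
y = 17 * sin(210) = -8.5
z = -4

(-14.7224, -8.5, -4)


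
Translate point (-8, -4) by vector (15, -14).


Translation: (x+dx, y+dy) = (-8+15, -4+-14) = (7, -18)

(7, -18)


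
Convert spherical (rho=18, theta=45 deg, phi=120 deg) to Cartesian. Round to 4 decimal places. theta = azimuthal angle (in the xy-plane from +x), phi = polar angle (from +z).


x = 18 * sin(120) * cos(45) = 11.0227
y = 18 * sin(120) * sin(45) = 11.0227
z = 18 * cos(120) = -9

(11.0227, 11.0227, -9)


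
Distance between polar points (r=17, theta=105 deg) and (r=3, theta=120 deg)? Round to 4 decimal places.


d = sqrt(r1^2 + r2^2 - 2*r1*r2*cos(t2-t1))
d = sqrt(17^2 + 3^2 - 2*17*3*cos(120-105)) = 14.1236

14.1236


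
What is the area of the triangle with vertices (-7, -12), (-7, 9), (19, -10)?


Area = |x1(y2-y3) + x2(y3-y1) + x3(y1-y2)| / 2
= |-7*(9--10) + -7*(-10--12) + 19*(-12-9)| / 2
= 273

273


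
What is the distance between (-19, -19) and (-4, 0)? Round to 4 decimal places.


d = sqrt((-4--19)^2 + (0--19)^2) = 24.2074

24.2074


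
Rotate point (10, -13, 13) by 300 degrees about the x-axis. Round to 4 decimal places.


x' = 10
y' = -13*cos(300) - 13*sin(300) = 4.7583
z' = -13*sin(300) + 13*cos(300) = 17.7583

(10, 4.7583, 17.7583)


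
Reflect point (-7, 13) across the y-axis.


Reflection across y-axis: (x, y) -> (-x, y)
(-7, 13) -> (7, 13)

(7, 13)


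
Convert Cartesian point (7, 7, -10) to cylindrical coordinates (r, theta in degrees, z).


r = sqrt(7^2 + 7^2) = 9.8995
theta = atan2(7, 7) = 45 deg
z = -10

r = 9.8995, theta = 45 deg, z = -10


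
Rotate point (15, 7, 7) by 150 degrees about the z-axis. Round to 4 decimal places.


x' = 15*cos(150) - 7*sin(150) = -16.4904
y' = 15*sin(150) + 7*cos(150) = 1.4378
z' = 7

(-16.4904, 1.4378, 7)


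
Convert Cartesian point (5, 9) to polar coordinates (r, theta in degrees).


r = sqrt(5^2 + 9^2) = 10.2956
theta = atan2(9, 5) = 60.9454 degrees

r = 10.2956, theta = 60.9454 degrees


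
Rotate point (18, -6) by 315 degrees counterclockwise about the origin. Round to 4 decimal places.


x' = 18*cos(315) - -6*sin(315) = 8.4853
y' = 18*sin(315) + -6*cos(315) = -16.9706

(8.4853, -16.9706)


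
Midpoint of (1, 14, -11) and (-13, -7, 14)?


Midpoint = ((1+-13)/2, (14+-7)/2, (-11+14)/2) = (-6, 3.5, 1.5)

(-6, 3.5, 1.5)


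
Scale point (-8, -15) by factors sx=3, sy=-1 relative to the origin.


Scaling: (x*sx, y*sy) = (-8*3, -15*-1) = (-24, 15)

(-24, 15)


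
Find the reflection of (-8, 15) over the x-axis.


Reflection across x-axis: (x, y) -> (x, -y)
(-8, 15) -> (-8, -15)

(-8, -15)


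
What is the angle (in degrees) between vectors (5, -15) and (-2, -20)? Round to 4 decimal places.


dot = 5*-2 + -15*-20 = 290
|u| = 15.8114, |v| = 20.0998
cos(angle) = 0.9125
angle = 24.1455 degrees

24.1455 degrees


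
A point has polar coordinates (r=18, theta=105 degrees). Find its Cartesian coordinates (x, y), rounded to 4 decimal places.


x = 18 * cos(105) = -4.6587
y = 18 * sin(105) = 17.3867

(-4.6587, 17.3867)


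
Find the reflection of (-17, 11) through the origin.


Reflection through origin: (x, y) -> (-x, -y)
(-17, 11) -> (17, -11)

(17, -11)


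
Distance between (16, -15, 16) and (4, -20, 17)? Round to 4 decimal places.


d = sqrt((4-16)^2 + (-20--15)^2 + (17-16)^2) = 13.0384

13.0384


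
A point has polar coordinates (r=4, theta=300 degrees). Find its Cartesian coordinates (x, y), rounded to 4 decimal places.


x = 4 * cos(300) = 2
y = 4 * sin(300) = -3.4641

(2, -3.4641)


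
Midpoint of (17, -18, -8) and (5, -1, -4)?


Midpoint = ((17+5)/2, (-18+-1)/2, (-8+-4)/2) = (11, -9.5, -6)

(11, -9.5, -6)


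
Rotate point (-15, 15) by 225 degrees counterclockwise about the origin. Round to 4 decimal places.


x' = -15*cos(225) - 15*sin(225) = 21.2132
y' = -15*sin(225) + 15*cos(225) = 0

(21.2132, 0)


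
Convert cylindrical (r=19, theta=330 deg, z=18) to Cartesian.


x = 19 * cos(330) = 16.4545
y = 19 * sin(330) = -9.5
z = 18

(16.4545, -9.5, 18)


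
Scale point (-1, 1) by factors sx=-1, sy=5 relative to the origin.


Scaling: (x*sx, y*sy) = (-1*-1, 1*5) = (1, 5)

(1, 5)


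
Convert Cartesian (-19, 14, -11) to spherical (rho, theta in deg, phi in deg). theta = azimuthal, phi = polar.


rho = sqrt((-19)^2 + 14^2 + (-11)^2) = 26.0384
theta = atan2(14, -19) = 143.6156 deg
phi = acos(-11/26.0384) = 114.9895 deg

rho = 26.0384, theta = 143.6156 deg, phi = 114.9895 deg


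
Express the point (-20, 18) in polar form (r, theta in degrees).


r = sqrt((-20)^2 + 18^2) = 26.9072
theta = atan2(18, -20) = 138.0128 degrees

r = 26.9072, theta = 138.0128 degrees


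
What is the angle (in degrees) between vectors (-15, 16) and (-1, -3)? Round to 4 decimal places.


dot = -15*-1 + 16*-3 = -33
|u| = 21.9317, |v| = 3.1623
cos(angle) = -0.4758
angle = 118.4127 degrees

118.4127 degrees
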